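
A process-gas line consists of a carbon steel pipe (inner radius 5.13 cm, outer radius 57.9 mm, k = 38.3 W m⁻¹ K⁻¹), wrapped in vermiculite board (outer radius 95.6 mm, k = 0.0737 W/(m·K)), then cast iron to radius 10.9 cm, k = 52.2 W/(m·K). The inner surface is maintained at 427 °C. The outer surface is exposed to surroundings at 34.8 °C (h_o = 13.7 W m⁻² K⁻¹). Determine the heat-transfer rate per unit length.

Resistance network (inner→outer):
  R'_carbon steel = ln(0.0579/0.0513)/(2πk) = 0.1210/(2π·38.3) = 5.029×10^-4 m·K/W
  R'_vermiculite board = ln(0.0956/0.0579)/(2πk) = 0.5015/(2π·0.0737) = 1.083 m·K/W
  R'_cast iron = ln(0.109/0.0956)/(2πk) = 0.1312/(2π·52.2) = 3.999×10^-4 m·K/W
  R'_conv,out = 1/(2πr h) = 1/(2π·0.109·13.7) = 0.1066 m·K/W
ΣR = 5.029×10^-4 + 1.083 + 3.999×10^-4 + 0.1066 = 1.191 m·K/W
Q' = ΔT/ΣR = (427 °C − 34.8 °C)/1.191 = 329 W/m

Q' = 329 W/m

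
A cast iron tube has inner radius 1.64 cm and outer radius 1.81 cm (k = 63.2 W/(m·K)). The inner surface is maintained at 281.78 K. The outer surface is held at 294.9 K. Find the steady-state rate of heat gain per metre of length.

Q' = 52.8 kW/m

Q' = 2πk·ΔT/ln(r₂/r₁) = 2π × 63.2 × 13.12 / ln(0.0181/0.0164) = 52800 W/m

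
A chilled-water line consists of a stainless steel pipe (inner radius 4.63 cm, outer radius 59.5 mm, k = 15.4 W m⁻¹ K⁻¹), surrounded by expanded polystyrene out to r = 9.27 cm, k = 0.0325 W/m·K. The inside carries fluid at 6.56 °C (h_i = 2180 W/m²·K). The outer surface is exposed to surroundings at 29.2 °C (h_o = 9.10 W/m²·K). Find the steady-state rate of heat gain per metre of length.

Series thermal resistances, inner to outer:
  R'_conv,in = 1/(2πr h) = 1/(2π·0.0463·2180) = 0.001577 m·K/W
  R'_stainless steel = ln(0.0595/0.0463)/(2πk) = 0.2508/(2π·15.4) = 0.002592 m·K/W
  R'_expanded polystyrene = ln(0.0927/0.0595)/(2πk) = 0.4434/(2π·0.0325) = 2.171 m·K/W
  R'_conv,out = 1/(2πr h) = 1/(2π·0.0927·9.10) = 0.1887 m·K/W
ΣR = 0.001577 + 0.002592 + 2.171 + 0.1887 = 2.364 m·K/W
Q' = ΔT/ΣR = (6.56 °C − 29.2 °C)/2.364 = -9.58 W/m
(Negative Q' ⇒ heat flows inward; heat gain = 9.58 W/m.)

Q' = 9.58 W/m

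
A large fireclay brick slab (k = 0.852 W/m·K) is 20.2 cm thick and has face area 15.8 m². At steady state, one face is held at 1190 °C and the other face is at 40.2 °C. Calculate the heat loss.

Q = kA·ΔT/L = 0.852 × 15.8 × |1190 °C − 40.2 °C| / 0.202 = 76600 W

Q = 76.6 kW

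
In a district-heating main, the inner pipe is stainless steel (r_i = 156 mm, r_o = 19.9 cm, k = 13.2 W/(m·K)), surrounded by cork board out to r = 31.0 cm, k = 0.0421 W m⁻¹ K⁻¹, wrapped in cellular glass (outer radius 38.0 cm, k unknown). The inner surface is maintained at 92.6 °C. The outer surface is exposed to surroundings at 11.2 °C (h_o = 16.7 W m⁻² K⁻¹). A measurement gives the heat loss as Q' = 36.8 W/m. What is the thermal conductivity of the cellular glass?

k = 0.0638 W/m·K

ΣR = ΔT/Q' = |92.6 − 11.2|/36.8 = 2.212 m·K/W
Known resistances:
  R'_stainless steel = ln(0.199/0.156)/(2πk) = 0.2434/(2π·13.2) = 0.002935 m·K/W
  R'_cork board = ln(0.310/0.199)/(2πk) = 0.4433/(2π·0.0421) = 1.676 m·K/W
  R'_conv,out = 1/(2πr h) = 1/(2π·0.380·16.7) = 0.02508 m·K/W
R_cellular glass = ΣR − ΣR_known = 2.212 − 1.704 = 0.5080 m·K/W
ln(r₂/r₁)/(2πk) = 0.5080 ⇒ k = 0.2036/(2π·0.5080) = 0.0638 W/m·K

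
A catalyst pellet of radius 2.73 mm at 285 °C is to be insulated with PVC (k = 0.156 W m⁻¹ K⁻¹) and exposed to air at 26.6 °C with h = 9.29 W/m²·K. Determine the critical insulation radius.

For a sphere, r_cr = 2k_ins/h = 2·0.156/9.29 = 0.0336 m = 3.36 cm

r_cr = 3.36 cm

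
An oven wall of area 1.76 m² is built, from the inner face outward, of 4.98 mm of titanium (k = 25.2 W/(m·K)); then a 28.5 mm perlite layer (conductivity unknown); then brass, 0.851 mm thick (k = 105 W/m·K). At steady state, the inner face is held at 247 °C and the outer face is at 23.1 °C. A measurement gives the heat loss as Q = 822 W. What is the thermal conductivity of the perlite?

ΣR = ΔT/Q = |247 − 23.1|/822 = 0.2724 K/W
Known resistances:
  R_titanium = L/(kA) = 0.00498/(25.2·1.76) = 1.123×10^-4 K/W
  R_brass = L/(kA) = 8.51×10^-4/(105·1.76) = 4.605×10^-6 K/W
R_perlite = ΣR − ΣR_known = 0.2724 − 1.169×10^-4 = 0.2723 K/W
L/(kA) = 0.2723 ⇒ k = 0.0285/(0.2723·1.76) = 0.0595 W/m·K

k = 0.0595 W/m·K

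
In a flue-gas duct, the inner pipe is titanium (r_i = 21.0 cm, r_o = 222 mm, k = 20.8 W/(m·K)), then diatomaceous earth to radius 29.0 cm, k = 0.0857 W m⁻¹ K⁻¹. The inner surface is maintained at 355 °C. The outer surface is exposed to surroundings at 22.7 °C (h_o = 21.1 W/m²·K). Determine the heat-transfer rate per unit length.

Q' = 636 W/m

Series thermal resistances, inner to outer:
  R'_titanium = ln(0.222/0.210)/(2πk) = 0.05557/(2π·20.8) = 4.252×10^-4 m·K/W
  R'_diatomaceous earth = ln(0.290/0.222)/(2πk) = 0.2672/(2π·0.0857) = 0.4962 m·K/W
  R'_conv,out = 1/(2πr h) = 1/(2π·0.290·21.1) = 0.02601 m·K/W
ΣR = 4.252×10^-4 + 0.4962 + 0.02601 = 0.5226 m·K/W
Q' = ΔT/ΣR = (355 °C − 22.7 °C)/0.5226 = 636 W/m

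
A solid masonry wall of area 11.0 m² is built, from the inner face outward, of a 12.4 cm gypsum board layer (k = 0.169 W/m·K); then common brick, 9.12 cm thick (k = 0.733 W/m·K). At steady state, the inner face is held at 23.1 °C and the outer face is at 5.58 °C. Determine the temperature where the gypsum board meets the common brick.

Treat each layer as a resistance in series:
  R_gypsum board = L/(kA) = 0.124/(0.169·11.0) = 0.06670 K/W
  R_common brick = L/(kA) = 0.0912/(0.733·11.0) = 0.01131 K/W
ΣR = 0.06670 + 0.01131 = 0.07801 K/W
Q = ΔT/ΣR = (23.1 °C − 5.58 °C)/0.07801 = 224.6 W
From the inner boundary to the gypsum board/common brick interface, ΣR_partial = 0.06670 K/W.
T_interface = T_in − Q·ΣR_partial = 23.1 °C − (224.6)(0.06670) = 8.12 °C

T = 8.12 °C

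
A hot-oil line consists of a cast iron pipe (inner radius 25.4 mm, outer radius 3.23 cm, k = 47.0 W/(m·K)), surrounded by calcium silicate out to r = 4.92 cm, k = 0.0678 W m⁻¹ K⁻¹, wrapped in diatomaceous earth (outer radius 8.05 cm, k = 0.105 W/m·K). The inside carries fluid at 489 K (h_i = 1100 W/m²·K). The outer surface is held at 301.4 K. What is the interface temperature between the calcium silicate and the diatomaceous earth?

T = 382 K

Resistance network (inner→outer):
  R'_conv,in = 1/(2πr h) = 1/(2π·0.0254·1100) = 0.005696 m·K/W
  R'_cast iron = ln(0.0323/0.0254)/(2πk) = 0.2403/(2π·47.0) = 8.138×10^-4 m·K/W
  R'_calcium silicate = ln(0.0492/0.0323)/(2πk) = 0.4208/(2π·0.0678) = 0.9879 m·K/W
  R'_diatomaceous earth = ln(0.0805/0.0492)/(2πk) = 0.4924/(2π·0.105) = 0.7463 m·K/W
ΣR = 0.005696 + 8.138×10^-4 + 0.9879 + 0.7463 = 1.741 m·K/W
Q' = ΔT/ΣR = (489 K − 301.4 K)/1.741 = 107.8 W/m
From the inner boundary to the calcium silicate/diatomaceous earth interface, ΣR_partial = 0.9944 m·K/W.
T_interface = T_in − Q'·ΣR_partial = 489 K − (107.8)(0.9944) = 382 K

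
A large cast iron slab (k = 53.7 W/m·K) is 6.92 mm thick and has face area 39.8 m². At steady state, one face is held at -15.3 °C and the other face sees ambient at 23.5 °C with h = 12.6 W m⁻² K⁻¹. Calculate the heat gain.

Q = 19.4 kW

Series thermal resistances, inner to outer:
  R_cast iron = L/(kA) = 0.00692/(53.7·39.8) = 3.238×10^-6 K/W
  R_conv,out = 1/(hA) = 1/(12.6·39.8) = 0.001994 K/W
ΣR = 3.238×10^-6 + 0.001994 = 0.001997 K/W
Q = ΔT/ΣR = (-15.3 °C − 23.5 °C)/0.001997 = -19400 W
(Negative Q ⇒ heat flows inward; heat gain = 19400 W.)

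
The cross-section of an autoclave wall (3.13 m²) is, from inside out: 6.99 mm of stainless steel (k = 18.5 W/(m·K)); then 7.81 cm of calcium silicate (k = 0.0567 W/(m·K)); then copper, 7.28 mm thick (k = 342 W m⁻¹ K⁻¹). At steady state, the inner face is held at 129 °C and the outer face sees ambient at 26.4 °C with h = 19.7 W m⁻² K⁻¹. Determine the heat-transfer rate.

Q = 225 W

Series thermal resistances, inner to outer:
  R_stainless steel = L/(kA) = 0.00699/(18.5·3.13) = 1.207×10^-4 K/W
  R_calcium silicate = L/(kA) = 0.0781/(0.0567·3.13) = 0.4401 K/W
  R_copper = L/(kA) = 0.00728/(342·3.13) = 6.801×10^-6 K/W
  R_conv,out = 1/(hA) = 1/(19.7·3.13) = 0.01622 K/W
ΣR = 1.207×10^-4 + 0.4401 + 6.801×10^-6 + 0.01622 = 0.4564 K/W
Q = ΔT/ΣR = (129 °C − 26.4 °C)/0.4564 = 225 W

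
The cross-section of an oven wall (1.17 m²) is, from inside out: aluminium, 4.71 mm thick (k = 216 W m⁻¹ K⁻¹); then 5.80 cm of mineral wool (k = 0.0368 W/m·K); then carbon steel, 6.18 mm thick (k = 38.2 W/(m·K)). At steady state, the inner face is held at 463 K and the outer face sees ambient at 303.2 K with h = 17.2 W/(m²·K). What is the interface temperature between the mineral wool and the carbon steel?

Treat each layer as a resistance in series:
  R_aluminium = L/(kA) = 0.00471/(216·1.17) = 1.864×10^-5 K/W
  R_mineral wool = L/(kA) = 0.0580/(0.0368·1.17) = 1.347 K/W
  R_carbon steel = L/(kA) = 0.00618/(38.2·1.17) = 1.383×10^-4 K/W
  R_conv,out = 1/(hA) = 1/(17.2·1.17) = 0.04969 K/W
ΣR = 1.864×10^-5 + 1.347 + 1.383×10^-4 + 0.04969 = 1.397 K/W
Q = ΔT/ΣR = (463 K − 303.2 K)/1.397 = 114.4 W
From the inner boundary to the mineral wool/carbon steel interface, ΣR_partial = 1.347 K/W.
T_interface = T_in − Q·ΣR_partial = 463 K − (114.4)(1.347) = 308.9 K

T = 308.9 K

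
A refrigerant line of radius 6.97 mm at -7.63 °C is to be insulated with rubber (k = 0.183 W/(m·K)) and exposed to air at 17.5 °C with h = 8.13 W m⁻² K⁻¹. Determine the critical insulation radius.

For a cylinder, r_cr = k_ins/h = 0.183/8.13 = 0.0225 m = 2.25 cm

r_cr = 2.25 cm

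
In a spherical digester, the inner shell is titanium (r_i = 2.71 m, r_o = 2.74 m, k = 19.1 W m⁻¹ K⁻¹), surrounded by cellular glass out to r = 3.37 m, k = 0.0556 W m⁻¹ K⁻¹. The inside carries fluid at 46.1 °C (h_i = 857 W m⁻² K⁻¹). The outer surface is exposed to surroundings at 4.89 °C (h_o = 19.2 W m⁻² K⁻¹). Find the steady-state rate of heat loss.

Q = 420 W

Series thermal resistances, inner to outer:
  R_conv,in = 1/(4πr²h) = 1/(4π·2.71²·857) = 1.264×10^-5 K/W
  R_titanium = (1/2.71 − 1/2.74)/(4πk) = 0.004040/(4π·19.1) = 1.683×10^-5 K/W
  R_cellular glass = (1/2.74 − 1/3.37)/(4πk) = 0.06823/(4π·0.0556) = 0.09765 K/W
  R_conv,out = 1/(4πr²h) = 1/(4π·3.37²·19.2) = 3.649×10^-4 K/W
ΣR = 1.264×10^-5 + 1.683×10^-5 + 0.09765 + 3.649×10^-4 = 0.09804 K/W
Q = ΔT/ΣR = (46.1 °C − 4.89 °C)/0.09804 = 420 W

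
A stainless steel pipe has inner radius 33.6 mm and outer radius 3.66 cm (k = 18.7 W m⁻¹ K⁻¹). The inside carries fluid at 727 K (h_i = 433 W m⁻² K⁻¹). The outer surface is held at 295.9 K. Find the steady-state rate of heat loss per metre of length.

Resistance network (inner→outer):
  R'_conv,in = 1/(2πr h) = 1/(2π·0.0336·433) = 0.01094 m·K/W
  R'_stainless steel = ln(0.0366/0.0336)/(2πk) = 0.08552/(2π·18.7) = 7.279×10^-4 m·K/W
ΣR = 0.01094 + 7.279×10^-4 = 0.01167 m·K/W
Q' = ΔT/ΣR = (727 K − 295.9 K)/0.01167 = 36900 W/m

Q' = 36900 W/m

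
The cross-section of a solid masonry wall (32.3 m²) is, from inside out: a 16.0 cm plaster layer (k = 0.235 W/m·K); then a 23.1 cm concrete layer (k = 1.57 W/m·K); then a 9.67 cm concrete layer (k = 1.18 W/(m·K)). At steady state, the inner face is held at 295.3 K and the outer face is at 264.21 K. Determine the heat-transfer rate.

Q = 1100 W

Series thermal resistances, inner to outer:
  R_plaster = L/(kA) = 0.160/(0.235·32.3) = 0.02108 K/W
  R_concrete = L/(kA) = 0.231/(1.57·32.3) = 0.004555 K/W
  R_concrete = L/(kA) = 0.0967/(1.18·32.3) = 0.002537 K/W
ΣR = 0.02108 + 0.004555 + 0.002537 = 0.02817 K/W
Q = ΔT/ΣR = (295.3 K − 264.21 K)/0.02817 = 1100 W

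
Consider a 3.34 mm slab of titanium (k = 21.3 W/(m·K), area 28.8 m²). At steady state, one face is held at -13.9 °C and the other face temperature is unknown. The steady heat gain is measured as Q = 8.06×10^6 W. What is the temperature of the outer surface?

Sum the resistances:
  R_titanium = L/(kA) = 0.00334/(21.3·28.8) = 5.445×10^-6 K/W
ΣR = 5.445×10^-6 K/W
ΔT = Q·ΣR = 8.06×10^6 × 5.445×10^-6 = 43.89 K
Heat flows inward, so T_out = T_in + ΔT = -13.9 + 43.89 = 30.0 °C

T_out = 30.0 °C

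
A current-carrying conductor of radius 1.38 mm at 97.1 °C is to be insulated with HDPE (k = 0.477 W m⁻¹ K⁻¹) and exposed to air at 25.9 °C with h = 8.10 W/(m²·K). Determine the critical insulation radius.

r_cr = 5.89 cm

For a cylinder, r_cr = k_ins/h = 0.477/8.10 = 0.0589 m = 5.89 cm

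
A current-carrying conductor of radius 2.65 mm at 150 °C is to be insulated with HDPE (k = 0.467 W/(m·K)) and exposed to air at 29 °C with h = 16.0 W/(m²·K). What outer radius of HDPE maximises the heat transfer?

r_cr = 2.92 cm

For a cylinder, r_cr = k_ins/h = 0.467/16.0 = 0.0292 m = 2.92 cm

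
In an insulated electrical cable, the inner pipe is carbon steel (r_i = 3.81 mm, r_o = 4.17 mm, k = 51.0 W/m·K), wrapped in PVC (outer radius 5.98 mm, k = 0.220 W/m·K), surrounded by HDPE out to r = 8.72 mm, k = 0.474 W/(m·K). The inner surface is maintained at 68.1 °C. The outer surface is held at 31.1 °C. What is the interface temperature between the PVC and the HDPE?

Resistance network (inner→outer):
  R'_carbon steel = ln(0.00417/0.00381)/(2πk) = 0.09029/(2π·51.0) = 2.818×10^-4 m·K/W
  R'_PVC = ln(0.00598/0.00417)/(2πk) = 0.3605/(2π·0.220) = 0.2608 m·K/W
  R'_HDPE = ln(0.00872/0.00598)/(2πk) = 0.3772/(2π·0.474) = 0.1267 m·K/W
ΣR = 2.818×10^-4 + 0.2608 + 0.1267 = 0.3878 m·K/W
Q' = ΔT/ΣR = (68.1 °C − 31.1 °C)/0.3878 = 95.41 W/m
From the inner boundary to the PVC/HDPE interface, ΣR_partial = 0.2611 m·K/W.
T_interface = T_in − Q'·ΣR_partial = 68.1 °C − (95.41)(0.2611) = 43.2 °C

T = 43.2 °C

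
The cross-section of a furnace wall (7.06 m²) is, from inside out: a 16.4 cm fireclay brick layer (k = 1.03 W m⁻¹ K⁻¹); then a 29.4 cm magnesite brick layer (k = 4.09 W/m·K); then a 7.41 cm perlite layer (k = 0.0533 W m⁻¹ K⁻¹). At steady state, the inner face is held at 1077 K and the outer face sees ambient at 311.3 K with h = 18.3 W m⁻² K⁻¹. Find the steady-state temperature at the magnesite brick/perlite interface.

Treat each layer as a resistance in series:
  R_fireclay brick = L/(kA) = 0.164/(1.03·7.06) = 0.02255 K/W
  R_magnesite brick = L/(kA) = 0.294/(4.09·7.06) = 0.01018 K/W
  R_perlite = L/(kA) = 0.0741/(0.0533·7.06) = 0.1969 K/W
  R_conv,out = 1/(hA) = 1/(18.3·7.06) = 0.007740 K/W
ΣR = 0.02255 + 0.01018 + 0.1969 + 0.007740 = 0.2374 K/W
Q = ΔT/ΣR = (1077 K − 311.3 K)/0.2374 = 3225 W
From the inner boundary to the magnesite brick/perlite interface, ΣR_partial = 0.03273 K/W.
T_interface = T_in − Q·ΣR_partial = 1077 K − (3225)(0.03273) = 971 K

T = 971 K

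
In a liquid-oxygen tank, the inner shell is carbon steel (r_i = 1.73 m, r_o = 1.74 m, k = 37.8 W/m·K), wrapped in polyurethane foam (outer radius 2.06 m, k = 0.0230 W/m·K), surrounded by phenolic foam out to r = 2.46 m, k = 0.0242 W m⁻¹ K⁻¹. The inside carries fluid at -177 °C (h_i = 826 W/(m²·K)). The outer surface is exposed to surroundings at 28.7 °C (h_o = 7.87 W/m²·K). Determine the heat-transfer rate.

Treat each layer as a resistance in series:
  R_conv,in = 1/(4πr²h) = 1/(4π·1.73²·826) = 3.219×10^-5 K/W
  R_carbon steel = (1/1.73 − 1/1.74)/(4πk) = 0.003322/(4π·37.8) = 6.994×10^-6 K/W
  R_polyurethane foam = (1/1.74 − 1/2.06)/(4πk) = 0.08928/(4π·0.0230) = 0.3089 K/W
  R_phenolic foam = (1/2.06 − 1/2.46)/(4πk) = 0.07893/(4π·0.0242) = 0.2596 K/W
  R_conv,out = 1/(4πr²h) = 1/(4π·2.46²·7.87) = 0.001671 K/W
ΣR = 3.219×10^-5 + 6.994×10^-6 + 0.3089 + 0.2596 + 0.001671 = 0.5702 K/W
Q = ΔT/ΣR = (-177 °C − 28.7 °C)/0.5702 = -361 W
(Negative Q ⇒ heat flows inward; heat gain = 361 W.)

Q = 361 W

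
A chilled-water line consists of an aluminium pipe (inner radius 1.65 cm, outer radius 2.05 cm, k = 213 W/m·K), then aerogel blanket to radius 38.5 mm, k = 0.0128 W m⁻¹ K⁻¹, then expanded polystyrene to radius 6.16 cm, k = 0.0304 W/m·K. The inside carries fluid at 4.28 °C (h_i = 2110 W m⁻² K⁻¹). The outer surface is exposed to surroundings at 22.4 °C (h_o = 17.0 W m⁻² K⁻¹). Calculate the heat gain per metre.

Q' = 1.73 W/m

Treat each layer as a resistance in series:
  R'_conv,in = 1/(2πr h) = 1/(2π·0.0165·2110) = 0.004571 m·K/W
  R'_aluminium = ln(0.0205/0.0165)/(2πk) = 0.2171/(2π·213) = 1.622×10^-4 m·K/W
  R'_aerogel blanket = ln(0.0385/0.0205)/(2πk) = 0.6302/(2π·0.0128) = 7.836 m·K/W
  R'_expanded polystyrene = ln(0.0616/0.0385)/(2πk) = 0.4700/(2π·0.0304) = 2.461 m·K/W
  R'_conv,out = 1/(2πr h) = 1/(2π·0.0616·17.0) = 0.1520 m·K/W
ΣR = 0.004571 + 1.622×10^-4 + 7.836 + 2.461 + 0.1520 = 10.45 m·K/W
Q' = ΔT/ΣR = (4.28 °C − 22.4 °C)/10.45 = -1.73 W/m
(Negative Q' ⇒ heat flows inward; heat gain = 1.73 W/m.)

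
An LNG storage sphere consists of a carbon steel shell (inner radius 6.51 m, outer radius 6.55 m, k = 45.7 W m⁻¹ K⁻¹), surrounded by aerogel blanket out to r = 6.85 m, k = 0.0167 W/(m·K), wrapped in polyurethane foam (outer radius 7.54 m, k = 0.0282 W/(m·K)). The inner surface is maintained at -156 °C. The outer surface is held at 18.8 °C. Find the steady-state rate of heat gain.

Q = 2.51 kW

Treat each layer as a resistance in series:
  R_carbon steel = (1/6.51 − 1/6.55)/(4πk) = 9.381×10^-4/(4π·45.7) = 1.633×10^-6 K/W
  R_aerogel blanket = (1/6.55 − 1/6.85)/(4πk) = 0.006686/(4π·0.0167) = 0.03186 K/W
  R_polyurethane foam = (1/6.85 − 1/7.54)/(4πk) = 0.01336/(4π·0.0282) = 0.03770 K/W
ΣR = 1.633×10^-6 + 0.03186 + 0.03770 = 0.06956 K/W
Q = ΔT/ΣR = (-156 °C − 18.8 °C)/0.06956 = -2510 W
(Negative Q ⇒ heat flows inward; heat gain = 2510 W.)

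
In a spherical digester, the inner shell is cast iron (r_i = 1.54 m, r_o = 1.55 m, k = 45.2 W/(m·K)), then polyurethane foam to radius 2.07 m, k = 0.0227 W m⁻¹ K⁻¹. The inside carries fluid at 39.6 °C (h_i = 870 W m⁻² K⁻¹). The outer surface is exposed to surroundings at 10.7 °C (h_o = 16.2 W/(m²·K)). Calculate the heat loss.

Resistance network (inner→outer):
  R_conv,in = 1/(4πr²h) = 1/(4π·1.54²·870) = 3.857×10^-5 K/W
  R_cast iron = (1/1.54 − 1/1.55)/(4πk) = 0.004189/(4π·45.2) = 7.376×10^-6 K/W
  R_polyurethane foam = (1/1.55 − 1/2.07)/(4πk) = 0.1621/(4π·0.0227) = 0.5682 K/W
  R_conv,out = 1/(4πr²h) = 1/(4π·2.07²·16.2) = 0.001146 K/W
ΣR = 3.857×10^-5 + 7.376×10^-6 + 0.5682 + 0.001146 = 0.5694 K/W
Q = ΔT/ΣR = (39.6 °C − 10.7 °C)/0.5694 = 50.8 W

Q = 50.8 W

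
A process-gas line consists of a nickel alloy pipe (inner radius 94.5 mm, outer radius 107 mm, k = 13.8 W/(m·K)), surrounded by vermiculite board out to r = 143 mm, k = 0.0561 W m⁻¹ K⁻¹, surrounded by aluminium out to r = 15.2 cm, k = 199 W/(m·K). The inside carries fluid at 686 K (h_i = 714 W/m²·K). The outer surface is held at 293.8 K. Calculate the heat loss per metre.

Q' = 474 W/m

Resistance network (inner→outer):
  R'_conv,in = 1/(2πr h) = 1/(2π·0.0945·714) = 0.002359 m·K/W
  R'_nickel alloy = ln(0.107/0.0945)/(2πk) = 0.1242/(2π·13.8) = 0.001433 m·K/W
  R'_vermiculite board = ln(0.143/0.107)/(2πk) = 0.2900/(2π·0.0561) = 0.8228 m·K/W
  R'_aluminium = ln(0.152/0.143)/(2πk) = 0.06104/(2π·199) = 4.881×10^-5 m·K/W
ΣR = 0.002359 + 0.001433 + 0.8228 + 4.881×10^-5 = 0.8266 m·K/W
Q' = ΔT/ΣR = (686 K − 293.8 K)/0.8266 = 474 W/m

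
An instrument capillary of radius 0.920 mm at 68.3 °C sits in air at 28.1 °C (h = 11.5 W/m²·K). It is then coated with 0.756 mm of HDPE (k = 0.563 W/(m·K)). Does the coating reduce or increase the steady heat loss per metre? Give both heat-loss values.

increases: 2.67 → 4.77 W/m

Critical radius for a cylinder: r_cr = k/h = 0.0490 m = 4.90 cm.
Outer radius after coating: r₂ = 9.20×10^-4 + 7.56×10^-4 = 0.001676 m.
Since r₁ < r_cr and r₂ ≤ r_cr, the coating moves toward the maximum at r_cr — heat loss rises.
Bare: R = 1/(2πr₁h) = 15.04 m·K/W; Q = 40.2/15.04 = 2.67 W/m.
Coated: R = R_cond + R_conv = 8.427 m·K/W; Q = 40.2/8.427 = 4.77 W/m.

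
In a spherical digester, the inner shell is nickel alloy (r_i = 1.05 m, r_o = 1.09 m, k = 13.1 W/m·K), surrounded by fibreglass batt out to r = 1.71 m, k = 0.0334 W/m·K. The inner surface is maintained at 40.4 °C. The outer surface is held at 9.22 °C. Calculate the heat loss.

Treat each layer as a resistance in series:
  R_nickel alloy = (1/1.05 − 1/1.09)/(4πk) = 0.03495/(4π·13.1) = 2.123×10^-4 K/W
  R_fibreglass batt = (1/1.09 − 1/1.71)/(4πk) = 0.3326/(4π·0.0334) = 0.7925 K/W
ΣR = 2.123×10^-4 + 0.7925 = 0.7927 K/W
Q = ΔT/ΣR = (40.4 °C − 9.22 °C)/0.7927 = 39.3 W

Q = 39.3 W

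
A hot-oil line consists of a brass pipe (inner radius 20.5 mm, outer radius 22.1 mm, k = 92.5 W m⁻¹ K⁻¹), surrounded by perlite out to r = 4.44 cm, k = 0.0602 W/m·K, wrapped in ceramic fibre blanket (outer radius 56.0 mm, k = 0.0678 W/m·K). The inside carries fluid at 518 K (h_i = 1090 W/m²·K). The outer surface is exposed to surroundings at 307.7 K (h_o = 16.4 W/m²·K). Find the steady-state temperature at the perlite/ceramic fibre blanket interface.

T = 366.5 K

Treat each layer as a resistance in series:
  R'_conv,in = 1/(2πr h) = 1/(2π·0.0205·1090) = 0.007123 m·K/W
  R'_brass = ln(0.0221/0.0205)/(2πk) = 0.07515/(2π·92.5) = 1.293×10^-4 m·K/W
  R'_perlite = ln(0.0444/0.0221)/(2πk) = 0.6977/(2π·0.0602) = 1.844 m·K/W
  R'_ceramic fibre blanket = ln(0.0560/0.0444)/(2πk) = 0.2321/(2π·0.0678) = 0.5449 m·K/W
  R'_conv,out = 1/(2πr h) = 1/(2π·0.0560·16.4) = 0.1733 m·K/W
ΣR = 0.007123 + 1.293×10^-4 + 1.844 + 0.5449 + 0.1733 = 2.569 m·K/W
Q' = ΔT/ΣR = (518 K − 307.7 K)/2.569 = 81.86 W/m
From the inner boundary to the perlite/ceramic fibre blanket interface, ΣR_partial = 1.851 m·K/W.
T_interface = T_in − Q'·ΣR_partial = 518 K − (81.86)(1.851) = 366.5 K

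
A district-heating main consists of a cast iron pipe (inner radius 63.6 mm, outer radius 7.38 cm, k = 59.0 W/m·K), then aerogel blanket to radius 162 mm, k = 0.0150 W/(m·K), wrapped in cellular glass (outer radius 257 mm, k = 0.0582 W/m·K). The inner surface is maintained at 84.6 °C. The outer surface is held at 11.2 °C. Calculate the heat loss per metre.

Q' = 7.64 W/m

Treat each layer as a resistance in series:
  R'_cast iron = ln(0.0738/0.0636)/(2πk) = 0.1487/(2π·59.0) = 4.012×10^-4 m·K/W
  R'_aerogel blanket = ln(0.162/0.0738)/(2πk) = 0.7862/(2π·0.0150) = 8.342 m·K/W
  R'_cellular glass = ln(0.257/0.162)/(2πk) = 0.4615/(2π·0.0582) = 1.262 m·K/W
ΣR = 4.012×10^-4 + 8.342 + 1.262 = 9.604 m·K/W
Q' = ΔT/ΣR = (84.6 °C − 11.2 °C)/9.604 = 7.64 W/m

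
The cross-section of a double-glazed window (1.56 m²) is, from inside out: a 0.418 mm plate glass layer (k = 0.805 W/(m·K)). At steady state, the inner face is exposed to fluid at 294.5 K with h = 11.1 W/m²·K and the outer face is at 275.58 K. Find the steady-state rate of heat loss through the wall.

Q = 326 W

Series thermal resistances, inner to outer:
  R_conv,in = 1/(hA) = 1/(11.1·1.56) = 0.05775 K/W
  R_plate glass = L/(kA) = 4.18×10^-4/(0.805·1.56) = 3.329×10^-4 K/W
ΣR = 0.05775 + 3.329×10^-4 = 0.05808 K/W
Q = ΔT/ΣR = (294.5 K − 275.58 K)/0.05808 = 326 W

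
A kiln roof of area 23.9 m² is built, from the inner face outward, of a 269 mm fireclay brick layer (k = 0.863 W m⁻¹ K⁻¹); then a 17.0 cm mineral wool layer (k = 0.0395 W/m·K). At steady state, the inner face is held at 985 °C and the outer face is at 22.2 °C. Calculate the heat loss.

Q = 4.99 kW

Resistance network (inner→outer):
  R_fireclay brick = L/(kA) = 0.269/(0.863·23.9) = 0.01304 K/W
  R_mineral wool = L/(kA) = 0.170/(0.0395·23.9) = 0.1801 K/W
ΣR = 0.01304 + 0.1801 = 0.1931 K/W
Q = ΔT/ΣR = (985 °C − 22.2 °C)/0.1931 = 4990 W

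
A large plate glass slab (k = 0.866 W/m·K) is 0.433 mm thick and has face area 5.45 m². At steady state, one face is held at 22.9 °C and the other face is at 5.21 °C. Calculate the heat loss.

Q = 1.93×10^5 W

Q = kA·ΔT/L = 0.866 × 5.45 × |22.9 °C − 5.21 °C| / 4.33×10^-4 = 1.93×10^5 W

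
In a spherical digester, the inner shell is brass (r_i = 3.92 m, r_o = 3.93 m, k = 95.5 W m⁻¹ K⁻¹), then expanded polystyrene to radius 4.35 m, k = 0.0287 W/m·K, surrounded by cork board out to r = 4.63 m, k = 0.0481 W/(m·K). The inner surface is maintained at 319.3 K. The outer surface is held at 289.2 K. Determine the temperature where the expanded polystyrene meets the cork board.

Resistance network (inner→outer):
  R_brass = (1/3.92 − 1/3.93)/(4πk) = 6.491×10^-4/(4π·95.5) = 5.409×10^-7 K/W
  R_expanded polystyrene = (1/3.93 − 1/4.35)/(4πk) = 0.02457/(4π·0.0287) = 0.06812 K/W
  R_cork board = (1/4.35 − 1/4.63)/(4πk) = 0.01390/(4π·0.0481) = 0.02300 K/W
ΣR = 5.409×10^-7 + 0.06812 + 0.02300 = 0.09112 K/W
Q = ΔT/ΣR = (319.3 K − 289.2 K)/0.09112 = 330.3 W
From the inner boundary to the expanded polystyrene/cork board interface, ΣR_partial = 0.06812 K/W.
T_interface = T_in − Q·ΣR_partial = 319.3 K − (330.3)(0.06812) = 296.8 K

T = 296.8 K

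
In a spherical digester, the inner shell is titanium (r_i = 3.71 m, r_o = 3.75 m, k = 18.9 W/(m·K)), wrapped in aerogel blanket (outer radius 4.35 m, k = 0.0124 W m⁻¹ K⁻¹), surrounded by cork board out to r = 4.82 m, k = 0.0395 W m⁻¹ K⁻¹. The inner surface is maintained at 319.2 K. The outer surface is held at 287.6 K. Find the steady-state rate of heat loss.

Series thermal resistances, inner to outer:
  R_titanium = (1/3.71 − 1/3.75)/(4πk) = 0.002875/(4π·18.9) = 1.211×10^-5 K/W
  R_aerogel blanket = (1/3.75 − 1/4.35)/(4πk) = 0.03678/(4π·0.0124) = 0.2360 K/W
  R_cork board = (1/4.35 − 1/4.82)/(4πk) = 0.02242/(4π·0.0395) = 0.04516 K/W
ΣR = 1.211×10^-5 + 0.2360 + 0.04516 = 0.2812 K/W
Q = ΔT/ΣR = (319.2 K − 287.6 K)/0.2812 = 112 W

Q = 112 W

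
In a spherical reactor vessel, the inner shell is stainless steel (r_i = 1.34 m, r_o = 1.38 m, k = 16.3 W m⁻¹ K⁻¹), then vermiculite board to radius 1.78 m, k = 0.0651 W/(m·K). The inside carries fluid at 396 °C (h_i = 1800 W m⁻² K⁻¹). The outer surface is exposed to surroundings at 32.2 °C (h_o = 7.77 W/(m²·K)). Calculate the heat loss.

Treat each layer as a resistance in series:
  R_conv,in = 1/(4πr²h) = 1/(4π·1.34²·1800) = 2.462×10^-5 K/W
  R_stainless steel = (1/1.34 − 1/1.38)/(4πk) = 0.02163/(4π·16.3) = 1.056×10^-4 K/W
  R_vermiculite board = (1/1.38 − 1/1.78)/(4πk) = 0.1628/(4π·0.0651) = 0.1991 K/W
  R_conv,out = 1/(4πr²h) = 1/(4π·1.78²·7.77) = 0.003232 K/W
ΣR = 2.462×10^-5 + 1.056×10^-4 + 0.1991 + 0.003232 = 0.2025 K/W
Q = ΔT/ΣR = (396 °C − 32.2 °C)/0.2025 = 1800 W

Q = 1800 W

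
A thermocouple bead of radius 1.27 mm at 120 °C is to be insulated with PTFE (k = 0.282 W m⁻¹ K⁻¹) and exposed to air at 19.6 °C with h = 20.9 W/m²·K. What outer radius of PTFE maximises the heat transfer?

For a sphere, r_cr = 2k_ins/h = 2·0.282/20.9 = 0.0270 m = 2.70 cm

r_cr = 2.70 cm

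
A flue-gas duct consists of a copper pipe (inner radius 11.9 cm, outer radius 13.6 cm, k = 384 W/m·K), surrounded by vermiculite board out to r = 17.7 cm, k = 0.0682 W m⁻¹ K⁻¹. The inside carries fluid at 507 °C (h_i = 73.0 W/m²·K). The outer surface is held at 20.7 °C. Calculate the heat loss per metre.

Series thermal resistances, inner to outer:
  R'_conv,in = 1/(2πr h) = 1/(2π·0.119·73.0) = 0.01832 m·K/W
  R'_copper = ln(0.136/0.119)/(2πk) = 0.1335/(2π·384) = 5.534×10^-5 m·K/W
  R'_vermiculite board = ln(0.177/0.136)/(2πk) = 0.2635/(2π·0.0682) = 0.6149 m·K/W
ΣR = 0.01832 + 5.534×10^-5 + 0.6149 = 0.6333 m·K/W
Q' = ΔT/ΣR = (507 °C − 20.7 °C)/0.6333 = 768 W/m

Q' = 768 W/m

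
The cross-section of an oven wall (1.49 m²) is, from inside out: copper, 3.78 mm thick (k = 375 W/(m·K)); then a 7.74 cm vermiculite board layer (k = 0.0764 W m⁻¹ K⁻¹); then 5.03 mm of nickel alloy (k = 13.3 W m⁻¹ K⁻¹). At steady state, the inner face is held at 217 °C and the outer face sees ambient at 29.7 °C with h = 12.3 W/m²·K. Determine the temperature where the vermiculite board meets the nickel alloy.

T = 43.7 °C

Resistance network (inner→outer):
  R_copper = L/(kA) = 0.00378/(375·1.49) = 6.765×10^-6 K/W
  R_vermiculite board = L/(kA) = 0.0774/(0.0764·1.49) = 0.6799 K/W
  R_nickel alloy = L/(kA) = 0.00503/(13.3·1.49) = 2.538×10^-4 K/W
  R_conv,out = 1/(hA) = 1/(12.3·1.49) = 0.05456 K/W
ΣR = 6.765×10^-6 + 0.6799 + 2.538×10^-4 + 0.05456 = 0.7347 K/W
Q = ΔT/ΣR = (217 °C − 29.7 °C)/0.7347 = 254.9 W
From the inner boundary to the vermiculite board/nickel alloy interface, ΣR_partial = 0.6799 K/W.
T_interface = T_in − Q·ΣR_partial = 217 °C − (254.9)(0.6799) = 43.7 °C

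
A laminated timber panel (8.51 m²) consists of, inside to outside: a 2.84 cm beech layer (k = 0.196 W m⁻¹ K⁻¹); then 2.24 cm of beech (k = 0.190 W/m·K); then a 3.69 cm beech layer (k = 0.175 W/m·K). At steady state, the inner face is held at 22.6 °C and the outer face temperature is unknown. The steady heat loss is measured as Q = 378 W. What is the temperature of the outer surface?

Series resistances:
  R_beech = L/(kA) = 0.0284/(0.196·8.51) = 0.01703 K/W
  R_beech = L/(kA) = 0.0224/(0.190·8.51) = 0.01385 K/W
  R_beech = L/(kA) = 0.0369/(0.175·8.51) = 0.02478 K/W
ΣR = 0.05566 K/W
ΔT = Q·ΣR = 378 × 0.05566 = 21.04 K
Heat flows outward, so T_out = T_in − ΔT = 22.6 − 21.04 = 1.56 °C

T_out = 1.56 °C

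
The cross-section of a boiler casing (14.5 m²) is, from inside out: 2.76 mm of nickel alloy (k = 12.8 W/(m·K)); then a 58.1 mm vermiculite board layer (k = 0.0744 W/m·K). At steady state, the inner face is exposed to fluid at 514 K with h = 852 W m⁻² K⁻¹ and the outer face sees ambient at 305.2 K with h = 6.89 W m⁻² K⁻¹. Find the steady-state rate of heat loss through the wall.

Q = 3.26 kW

Treat each layer as a resistance in series:
  R_conv,in = 1/(hA) = 1/(852·14.5) = 8.095×10^-5 K/W
  R_nickel alloy = L/(kA) = 0.00276/(12.8·14.5) = 1.487×10^-5 K/W
  R_vermiculite board = L/(kA) = 0.0581/(0.0744·14.5) = 0.05386 K/W
  R_conv,out = 1/(hA) = 1/(6.89·14.5) = 0.01001 K/W
ΣR = 8.095×10^-5 + 1.487×10^-5 + 0.05386 + 0.01001 = 0.06397 K/W
Q = ΔT/ΣR = (514 K − 305.2 K)/0.06397 = 3260 W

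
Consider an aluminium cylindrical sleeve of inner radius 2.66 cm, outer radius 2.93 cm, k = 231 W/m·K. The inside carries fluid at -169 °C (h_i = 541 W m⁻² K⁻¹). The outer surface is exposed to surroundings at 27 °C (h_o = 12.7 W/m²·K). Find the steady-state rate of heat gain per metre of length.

Series thermal resistances, inner to outer:
  R'_conv,in = 1/(2πr h) = 1/(2π·0.0266·541) = 0.01106 m·K/W
  R'_aluminium = ln(0.0293/0.0266)/(2πk) = 0.09668/(2π·231) = 6.661×10^-5 m·K/W
  R'_conv,out = 1/(2πr h) = 1/(2π·0.0293·12.7) = 0.4277 m·K/W
ΣR = 0.01106 + 6.661×10^-5 + 0.4277 = 0.4388 m·K/W
Q' = ΔT/ΣR = (-169 °C − 27 °C)/0.4388 = -447 W/m
(Negative Q' ⇒ heat flows inward; heat gain = 447 W/m.)

Q' = 447 W/m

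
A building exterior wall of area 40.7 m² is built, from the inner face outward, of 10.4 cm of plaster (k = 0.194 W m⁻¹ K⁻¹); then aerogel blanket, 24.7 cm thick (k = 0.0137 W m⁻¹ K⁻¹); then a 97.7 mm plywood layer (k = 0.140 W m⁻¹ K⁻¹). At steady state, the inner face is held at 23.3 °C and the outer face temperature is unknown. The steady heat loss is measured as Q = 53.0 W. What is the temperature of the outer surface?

Sum the resistances:
  R_plaster = L/(kA) = 0.104/(0.194·40.7) = 0.01317 K/W
  R_aerogel blanket = L/(kA) = 0.247/(0.0137·40.7) = 0.4430 K/W
  R_plywood = L/(kA) = 0.0977/(0.140·40.7) = 0.01715 K/W
ΣR = 0.4733 K/W
ΔT = Q·ΣR = 53.0 × 0.4733 = 25.08 K
Heat flows outward, so T_out = T_in − ΔT = 23.3 − 25.08 = -1.78 °C

T_out = -1.78 °C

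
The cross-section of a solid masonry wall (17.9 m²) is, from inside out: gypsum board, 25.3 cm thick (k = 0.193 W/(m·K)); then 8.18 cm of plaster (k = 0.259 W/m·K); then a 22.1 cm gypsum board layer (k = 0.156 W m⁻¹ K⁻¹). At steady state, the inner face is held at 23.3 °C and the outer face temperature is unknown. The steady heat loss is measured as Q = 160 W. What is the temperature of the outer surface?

Sum the resistances:
  R_gypsum board = L/(kA) = 0.253/(0.193·17.9) = 0.07323 K/W
  R_plaster = L/(kA) = 0.0818/(0.259·17.9) = 0.01764 K/W
  R_gypsum board = L/(kA) = 0.221/(0.156·17.9) = 0.07914 K/W
ΣR = 0.1700 K/W
ΔT = Q·ΣR = 160 × 0.1700 = 27.20 K
Heat flows outward, so T_out = T_in − ΔT = 23.3 − 27.20 = -3.90 °C

T_out = -3.90 °C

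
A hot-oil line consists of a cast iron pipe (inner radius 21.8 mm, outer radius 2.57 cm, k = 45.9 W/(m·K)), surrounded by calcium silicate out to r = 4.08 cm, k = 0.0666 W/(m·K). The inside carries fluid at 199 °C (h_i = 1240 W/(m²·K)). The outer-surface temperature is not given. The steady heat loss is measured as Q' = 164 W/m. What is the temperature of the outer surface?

T_out = 16.8 °C

Sum the resistances:
  R'_conv,in = 1/(2πr h) = 1/(2π·0.0218·1240) = 0.005888 m·K/W
  R'_cast iron = ln(0.0257/0.0218)/(2πk) = 0.1646/(2π·45.9) = 5.707×10^-4 m·K/W
  R'_calcium silicate = ln(0.0408/0.0257)/(2πk) = 0.4622/(2π·0.0666) = 1.105 m·K/W
ΣR = 1.111 m·K/W
ΔT = Q'·ΣR = 164 × 1.111 = 182.2 K
Heat flows outward, so T_out = T_in − ΔT = 199 − 182.2 = 16.8 °C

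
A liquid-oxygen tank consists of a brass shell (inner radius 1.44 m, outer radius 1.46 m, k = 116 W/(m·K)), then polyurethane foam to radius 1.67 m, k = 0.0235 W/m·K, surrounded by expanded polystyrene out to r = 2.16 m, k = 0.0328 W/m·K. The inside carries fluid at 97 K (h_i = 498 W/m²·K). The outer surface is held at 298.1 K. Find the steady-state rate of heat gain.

Treat each layer as a resistance in series:
  R_conv,in = 1/(4πr²h) = 1/(4π·1.44²·498) = 7.706×10^-5 K/W
  R_brass = (1/1.44 − 1/1.46)/(4πk) = 0.009513/(4π·116) = 6.526×10^-6 K/W
  R_polyurethane foam = (1/1.46 − 1/1.67)/(4πk) = 0.08613/(4π·0.0235) = 0.2917 K/W
  R_expanded polystyrene = (1/1.67 − 1/2.16)/(4πk) = 0.1358/(4π·0.0328) = 0.3296 K/W
ΣR = 7.706×10^-5 + 6.526×10^-6 + 0.2917 + 0.3296 = 0.6214 K/W
Q = ΔT/ΣR = (97 K − 298.1 K)/0.6214 = -324 W
(Negative Q ⇒ heat flows inward; heat gain = 324 W.)

Q = 324 W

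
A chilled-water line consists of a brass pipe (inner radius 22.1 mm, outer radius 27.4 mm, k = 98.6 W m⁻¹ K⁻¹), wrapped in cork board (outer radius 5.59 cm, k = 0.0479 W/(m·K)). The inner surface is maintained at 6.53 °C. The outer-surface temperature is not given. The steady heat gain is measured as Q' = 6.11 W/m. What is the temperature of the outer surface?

Sum the resistances:
  R'_brass = ln(0.0274/0.0221)/(2πk) = 0.2150/(2π·98.6) = 3.470×10^-4 m·K/W
  R'_cork board = ln(0.0559/0.0274)/(2πk) = 0.7130/(2π·0.0479) = 2.369 m·K/W
ΣR = 2.369 m·K/W
ΔT = Q'·ΣR = 6.11 × 2.369 = 14.47 K
Heat flows inward, so T_out = T_in + ΔT = 6.53 + 14.47 = 21.0 °C

T_out = 21.0 °C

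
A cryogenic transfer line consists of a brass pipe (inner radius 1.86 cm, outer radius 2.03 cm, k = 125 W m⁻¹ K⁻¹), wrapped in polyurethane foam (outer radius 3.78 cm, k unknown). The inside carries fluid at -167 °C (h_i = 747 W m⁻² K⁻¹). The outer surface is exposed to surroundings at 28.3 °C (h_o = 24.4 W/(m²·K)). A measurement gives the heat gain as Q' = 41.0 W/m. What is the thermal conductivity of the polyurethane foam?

ΣR = ΔT/Q' = |-167 − 28.3|/41.0 = 4.763 m·K/W
Known resistances:
  R'_conv,in = 1/(2πr h) = 1/(2π·0.0186·747) = 0.01145 m·K/W
  R'_brass = ln(0.0203/0.0186)/(2πk) = 0.08746/(2π·125) = 1.114×10^-4 m·K/W
  R'_conv,out = 1/(2πr h) = 1/(2π·0.0378·24.4) = 0.1726 m·K/W
R_polyurethane foam = ΣR − ΣR_known = 4.763 − 0.1842 = 4.579 m·K/W
ln(r₂/r₁)/(2πk) = 4.579 ⇒ k = 0.6217/(2π·4.579) = 0.0216 W/m·K

k = 0.0216 W/m·K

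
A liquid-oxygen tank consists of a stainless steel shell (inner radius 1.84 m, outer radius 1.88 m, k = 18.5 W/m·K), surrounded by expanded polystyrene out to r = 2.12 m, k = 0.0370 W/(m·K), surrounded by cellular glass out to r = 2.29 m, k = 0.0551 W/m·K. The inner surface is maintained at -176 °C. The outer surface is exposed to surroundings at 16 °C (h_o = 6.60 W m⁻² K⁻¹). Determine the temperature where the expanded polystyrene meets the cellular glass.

Resistance network (inner→outer):
  R_stainless steel = (1/1.84 − 1/1.88)/(4πk) = 0.01156/(4π·18.5) = 4.974×10^-5 K/W
  R_expanded polystyrene = (1/1.88 − 1/2.12)/(4πk) = 0.06022/(4π·0.0370) = 0.1295 K/W
  R_cellular glass = (1/2.12 − 1/2.29)/(4πk) = 0.03502/(4π·0.0551) = 0.05057 K/W
  R_conv,out = 1/(4πr²h) = 1/(4π·2.29²·6.60) = 0.002299 K/W
ΣR = 4.974×10^-5 + 0.1295 + 0.05057 + 0.002299 = 0.1824 K/W
Q = ΔT/ΣR = (-176 °C − 16 °C)/0.1824 = -1053 W
From the inner boundary to the expanded polystyrene/cellular glass interface, ΣR_partial = 0.1295 K/W.
T_interface = T_in − Q·ΣR_partial = -176 °C − (-1053)(0.1295) = -39.6 °C

T = -39.6 °C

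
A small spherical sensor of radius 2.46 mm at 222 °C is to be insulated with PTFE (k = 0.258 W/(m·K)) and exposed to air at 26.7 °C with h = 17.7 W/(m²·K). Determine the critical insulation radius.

r_cr = 2.92 cm

For a sphere, r_cr = 2k_ins/h = 2·0.258/17.7 = 0.0292 m = 2.92 cm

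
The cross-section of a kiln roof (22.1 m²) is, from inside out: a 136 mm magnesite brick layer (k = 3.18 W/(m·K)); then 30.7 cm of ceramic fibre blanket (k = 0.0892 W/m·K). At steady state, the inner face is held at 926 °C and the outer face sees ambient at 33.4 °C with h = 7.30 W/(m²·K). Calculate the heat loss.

Treat each layer as a resistance in series:
  R_magnesite brick = L/(kA) = 0.136/(3.18·22.1) = 0.001935 K/W
  R_ceramic fibre blanket = L/(kA) = 0.307/(0.0892·22.1) = 0.1557 K/W
  R_conv,out = 1/(hA) = 1/(7.30·22.1) = 0.006198 K/W
ΣR = 0.001935 + 0.1557 + 0.006198 = 0.1638 K/W
Q = ΔT/ΣR = (926 °C − 33.4 °C)/0.1638 = 5450 W

Q = 5.45 kW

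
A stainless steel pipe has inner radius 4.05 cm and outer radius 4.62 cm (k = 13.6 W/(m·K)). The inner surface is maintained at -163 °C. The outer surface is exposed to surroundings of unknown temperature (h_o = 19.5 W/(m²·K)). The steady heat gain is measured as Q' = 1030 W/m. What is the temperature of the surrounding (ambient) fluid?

Series resistances:
  R'_stainless steel = ln(0.0462/0.0405)/(2πk) = 0.1317/(2π·13.6) = 0.001541 m·K/W
  R'_conv,out = 1/(2πr h) = 1/(2π·0.0462·19.5) = 0.1767 m·K/W
ΣR = 0.1782 m·K/W
ΔT = Q'·ΣR = 1030 × 0.1782 = 183.5 K
Heat flows inward, so T_out = T_in + ΔT = -163 + 183.5 = 20.5 °C

T_out = 20.5 °C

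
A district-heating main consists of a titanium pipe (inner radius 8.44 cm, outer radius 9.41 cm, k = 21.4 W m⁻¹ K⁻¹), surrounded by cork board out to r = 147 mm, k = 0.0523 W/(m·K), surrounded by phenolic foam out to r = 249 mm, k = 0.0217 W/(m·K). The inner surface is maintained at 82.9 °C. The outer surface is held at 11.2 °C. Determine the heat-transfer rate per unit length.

Q' = 13.7 W/m

Series thermal resistances, inner to outer:
  R'_titanium = ln(0.0941/0.0844)/(2πk) = 0.1088/(2π·21.4) = 8.091×10^-4 m·K/W
  R'_cork board = ln(0.147/0.0941)/(2πk) = 0.4461/(2π·0.0523) = 1.357 m·K/W
  R'_phenolic foam = ln(0.249/0.147)/(2πk) = 0.5270/(2π·0.0217) = 3.865 m·K/W
ΣR = 8.091×10^-4 + 1.357 + 3.865 = 5.223 m·K/W
Q' = ΔT/ΣR = (82.9 °C − 11.2 °C)/5.223 = 13.7 W/m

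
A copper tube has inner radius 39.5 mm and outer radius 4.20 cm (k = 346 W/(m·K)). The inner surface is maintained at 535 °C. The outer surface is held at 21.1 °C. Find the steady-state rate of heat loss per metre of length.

Q' = 18200 kW/m

Q' = 2πk·ΔT/ln(r₂/r₁) = 2π × 346 × 513.9 / ln(0.0420/0.0395) = 1.82×10^7 W/m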